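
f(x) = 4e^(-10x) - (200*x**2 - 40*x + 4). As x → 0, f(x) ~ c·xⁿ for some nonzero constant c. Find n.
3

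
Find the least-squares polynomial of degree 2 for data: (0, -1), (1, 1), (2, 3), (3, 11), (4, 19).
-29/35 + (-1/7)x + (9/7)x²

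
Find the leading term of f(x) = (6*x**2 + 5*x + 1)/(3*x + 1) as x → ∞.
2*x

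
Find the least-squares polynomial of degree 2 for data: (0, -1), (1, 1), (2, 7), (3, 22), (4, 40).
-33/35 + (-99/70)x + (41/14)x²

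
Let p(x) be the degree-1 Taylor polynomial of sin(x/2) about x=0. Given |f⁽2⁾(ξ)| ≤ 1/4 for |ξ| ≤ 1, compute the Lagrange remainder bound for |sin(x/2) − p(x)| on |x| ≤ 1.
1/8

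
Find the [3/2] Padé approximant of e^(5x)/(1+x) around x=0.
(125*x**3/123 + 375*x**2/164 + 90*x/41 + 1)/(165*x**2/164 - 74*x/41 + 1)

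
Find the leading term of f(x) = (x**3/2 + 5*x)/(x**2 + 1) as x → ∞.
x/2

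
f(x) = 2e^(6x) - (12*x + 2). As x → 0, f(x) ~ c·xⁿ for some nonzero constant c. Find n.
2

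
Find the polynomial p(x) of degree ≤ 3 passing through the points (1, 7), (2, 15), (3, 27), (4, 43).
2*x**2 + 2*x + 3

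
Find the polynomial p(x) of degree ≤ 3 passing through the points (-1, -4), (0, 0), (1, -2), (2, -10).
-3*x**2 + x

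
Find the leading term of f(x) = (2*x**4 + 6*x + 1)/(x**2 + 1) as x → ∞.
2*x**2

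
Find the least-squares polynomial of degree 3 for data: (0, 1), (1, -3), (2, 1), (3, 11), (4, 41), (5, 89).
55/63 + (-794/189)x + (1/9)x² + (23/27)x³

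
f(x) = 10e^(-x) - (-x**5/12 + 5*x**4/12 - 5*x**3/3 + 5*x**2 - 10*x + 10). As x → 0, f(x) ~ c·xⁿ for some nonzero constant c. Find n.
6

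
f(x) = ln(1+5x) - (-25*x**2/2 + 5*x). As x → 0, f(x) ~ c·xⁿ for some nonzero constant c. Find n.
3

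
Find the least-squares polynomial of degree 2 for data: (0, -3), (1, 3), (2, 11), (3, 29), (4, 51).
-13/5 + (7/5)x + (3)x²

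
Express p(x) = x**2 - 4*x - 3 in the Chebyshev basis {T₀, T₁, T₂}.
(-5/2)T₀ + (-4)T₁ + (1/2)T₂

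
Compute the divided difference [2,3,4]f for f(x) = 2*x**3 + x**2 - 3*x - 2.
19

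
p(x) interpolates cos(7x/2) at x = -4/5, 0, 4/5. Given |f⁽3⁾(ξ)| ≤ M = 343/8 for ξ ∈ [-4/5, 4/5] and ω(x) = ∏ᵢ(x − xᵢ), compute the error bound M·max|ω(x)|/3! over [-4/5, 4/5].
2744*sqrt(3)/3375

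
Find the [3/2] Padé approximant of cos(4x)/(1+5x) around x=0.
(2200*x**3/51 - 440*x**2/51 - 5*x + 1)/(1 - 1307*x**2/51)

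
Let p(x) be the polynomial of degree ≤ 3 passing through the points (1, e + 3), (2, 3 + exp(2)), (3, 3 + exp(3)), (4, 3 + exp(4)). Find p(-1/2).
-35*exp(4)/16 - 189*exp(2)/16 + 3 + 105*e/16 + 135*exp(3)/16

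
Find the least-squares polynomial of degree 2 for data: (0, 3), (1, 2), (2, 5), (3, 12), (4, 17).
87/35 + (-27/35)x + (8/7)x²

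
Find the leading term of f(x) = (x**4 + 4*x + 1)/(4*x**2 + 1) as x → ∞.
x**2/4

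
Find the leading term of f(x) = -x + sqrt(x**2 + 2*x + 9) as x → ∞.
1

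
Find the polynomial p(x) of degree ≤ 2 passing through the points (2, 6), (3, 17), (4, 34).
3*x**2 - 4*x + 2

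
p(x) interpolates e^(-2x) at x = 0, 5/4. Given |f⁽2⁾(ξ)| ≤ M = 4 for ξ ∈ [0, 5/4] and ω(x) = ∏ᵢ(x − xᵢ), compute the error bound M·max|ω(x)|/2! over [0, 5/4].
25/32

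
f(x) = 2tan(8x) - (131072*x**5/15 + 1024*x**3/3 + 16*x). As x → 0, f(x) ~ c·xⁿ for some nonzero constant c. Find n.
7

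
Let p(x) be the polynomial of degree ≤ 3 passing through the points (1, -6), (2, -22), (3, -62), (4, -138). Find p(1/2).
-13/4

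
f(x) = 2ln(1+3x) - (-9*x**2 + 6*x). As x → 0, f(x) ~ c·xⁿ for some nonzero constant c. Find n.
3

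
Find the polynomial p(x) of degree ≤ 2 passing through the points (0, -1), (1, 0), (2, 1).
x - 1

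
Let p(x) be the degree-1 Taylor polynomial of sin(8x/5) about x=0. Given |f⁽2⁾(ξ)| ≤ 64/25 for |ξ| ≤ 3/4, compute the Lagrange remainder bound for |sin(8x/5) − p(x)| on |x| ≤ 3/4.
18/25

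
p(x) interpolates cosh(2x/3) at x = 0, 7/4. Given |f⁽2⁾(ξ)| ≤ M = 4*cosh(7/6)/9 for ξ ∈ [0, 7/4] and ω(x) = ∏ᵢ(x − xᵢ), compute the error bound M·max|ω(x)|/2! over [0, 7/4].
49*cosh(7/6)/288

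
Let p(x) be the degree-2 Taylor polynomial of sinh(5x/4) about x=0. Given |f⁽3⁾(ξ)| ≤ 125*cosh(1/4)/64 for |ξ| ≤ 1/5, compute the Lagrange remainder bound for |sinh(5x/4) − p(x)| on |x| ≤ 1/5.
cosh(1/4)/384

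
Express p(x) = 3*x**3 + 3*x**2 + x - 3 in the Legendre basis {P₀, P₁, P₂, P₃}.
(-2)P₀ + (14/5)P₁ + (2)P₂ + (6/5)P₃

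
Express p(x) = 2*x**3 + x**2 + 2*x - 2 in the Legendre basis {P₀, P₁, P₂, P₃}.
(-5/3)P₀ + (16/5)P₁ + (2/3)P₂ + (4/5)P₃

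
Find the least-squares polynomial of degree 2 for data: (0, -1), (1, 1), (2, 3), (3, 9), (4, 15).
-31/35 + (4/7)x + (6/7)x²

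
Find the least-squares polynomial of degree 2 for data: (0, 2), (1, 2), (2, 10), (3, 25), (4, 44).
57/35 + (-151/70)x + (45/14)x²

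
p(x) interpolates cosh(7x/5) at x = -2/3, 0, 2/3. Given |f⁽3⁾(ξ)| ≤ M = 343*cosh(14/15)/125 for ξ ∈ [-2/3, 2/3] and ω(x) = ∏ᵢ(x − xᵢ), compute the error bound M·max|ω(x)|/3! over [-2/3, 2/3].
2744*sqrt(3)*cosh(14/15)/91125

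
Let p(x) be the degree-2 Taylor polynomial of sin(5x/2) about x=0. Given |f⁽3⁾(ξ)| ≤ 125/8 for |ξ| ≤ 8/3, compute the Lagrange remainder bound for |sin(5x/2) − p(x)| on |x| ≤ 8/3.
4000/81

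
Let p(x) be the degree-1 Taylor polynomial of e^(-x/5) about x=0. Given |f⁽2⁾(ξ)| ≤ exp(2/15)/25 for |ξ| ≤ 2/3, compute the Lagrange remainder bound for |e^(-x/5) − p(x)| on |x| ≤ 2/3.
2*exp(2/15)/225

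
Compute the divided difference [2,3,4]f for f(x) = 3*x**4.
165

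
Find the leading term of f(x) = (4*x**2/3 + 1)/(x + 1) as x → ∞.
4*x/3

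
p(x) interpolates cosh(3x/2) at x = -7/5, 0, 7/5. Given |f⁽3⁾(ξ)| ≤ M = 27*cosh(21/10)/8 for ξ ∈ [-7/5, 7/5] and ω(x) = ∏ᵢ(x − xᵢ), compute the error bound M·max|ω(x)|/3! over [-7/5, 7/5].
343*sqrt(3)*cosh(21/10)/1000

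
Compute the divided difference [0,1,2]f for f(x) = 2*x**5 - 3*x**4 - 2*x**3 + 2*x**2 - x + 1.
5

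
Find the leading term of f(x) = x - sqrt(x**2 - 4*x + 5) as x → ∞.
2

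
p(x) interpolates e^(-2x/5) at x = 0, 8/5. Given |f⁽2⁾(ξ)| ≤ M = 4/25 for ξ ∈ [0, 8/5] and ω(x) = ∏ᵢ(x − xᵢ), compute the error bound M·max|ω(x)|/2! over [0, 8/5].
32/625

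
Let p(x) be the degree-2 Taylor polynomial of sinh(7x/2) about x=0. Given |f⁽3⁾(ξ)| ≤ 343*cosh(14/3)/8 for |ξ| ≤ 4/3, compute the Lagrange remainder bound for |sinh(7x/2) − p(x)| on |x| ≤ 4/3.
1372*cosh(14/3)/81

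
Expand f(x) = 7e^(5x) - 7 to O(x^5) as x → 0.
35*x + 175*x**2/2 + 875*x**3/6 + 4375*x**4/24 + O(x**5)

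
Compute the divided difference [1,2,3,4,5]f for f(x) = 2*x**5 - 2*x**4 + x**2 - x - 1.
28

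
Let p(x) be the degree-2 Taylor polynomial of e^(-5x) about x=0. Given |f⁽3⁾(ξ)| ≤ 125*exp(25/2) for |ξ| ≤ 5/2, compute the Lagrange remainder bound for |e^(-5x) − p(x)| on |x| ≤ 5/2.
15625*exp(25/2)/48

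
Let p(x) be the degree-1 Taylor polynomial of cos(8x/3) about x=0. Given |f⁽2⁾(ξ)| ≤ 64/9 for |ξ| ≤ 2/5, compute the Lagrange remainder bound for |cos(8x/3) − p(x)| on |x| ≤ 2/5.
128/225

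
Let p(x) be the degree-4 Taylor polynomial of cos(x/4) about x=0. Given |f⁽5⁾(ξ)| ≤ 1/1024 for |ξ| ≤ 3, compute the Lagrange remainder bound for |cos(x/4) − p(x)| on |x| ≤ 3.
81/40960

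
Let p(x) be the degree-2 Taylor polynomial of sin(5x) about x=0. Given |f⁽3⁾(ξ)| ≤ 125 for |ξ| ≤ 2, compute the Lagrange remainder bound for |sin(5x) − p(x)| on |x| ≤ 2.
500/3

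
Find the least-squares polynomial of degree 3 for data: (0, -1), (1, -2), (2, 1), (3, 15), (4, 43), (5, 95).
-67/63 + (-299/378)x + (-265/252)x² + (109/108)x³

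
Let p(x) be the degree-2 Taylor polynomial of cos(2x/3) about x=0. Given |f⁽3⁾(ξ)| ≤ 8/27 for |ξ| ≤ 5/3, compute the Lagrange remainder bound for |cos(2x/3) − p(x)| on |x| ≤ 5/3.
500/2187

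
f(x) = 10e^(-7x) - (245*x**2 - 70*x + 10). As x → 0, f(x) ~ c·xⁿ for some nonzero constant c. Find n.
3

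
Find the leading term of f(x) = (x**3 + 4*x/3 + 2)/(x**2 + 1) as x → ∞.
x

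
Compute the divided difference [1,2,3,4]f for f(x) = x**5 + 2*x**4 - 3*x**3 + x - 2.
82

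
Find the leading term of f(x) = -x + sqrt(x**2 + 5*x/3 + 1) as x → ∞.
5/6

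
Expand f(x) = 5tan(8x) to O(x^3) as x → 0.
40*x + O(x**3)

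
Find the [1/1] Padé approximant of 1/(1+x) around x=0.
1/(x + 1)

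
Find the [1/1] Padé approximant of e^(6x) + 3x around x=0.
(7*x + 1)/(1 - 2*x)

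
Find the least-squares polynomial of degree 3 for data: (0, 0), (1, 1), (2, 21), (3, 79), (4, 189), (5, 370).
5/126 + (-2693/756)x + (55/36)x² + (151/54)x³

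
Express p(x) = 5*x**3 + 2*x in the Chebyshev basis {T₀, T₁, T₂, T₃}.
(23/4)T₁ + (5/4)T₃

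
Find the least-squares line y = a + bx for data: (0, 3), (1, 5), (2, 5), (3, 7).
a = 16/5, b = 6/5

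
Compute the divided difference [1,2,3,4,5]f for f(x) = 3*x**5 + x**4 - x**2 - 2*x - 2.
46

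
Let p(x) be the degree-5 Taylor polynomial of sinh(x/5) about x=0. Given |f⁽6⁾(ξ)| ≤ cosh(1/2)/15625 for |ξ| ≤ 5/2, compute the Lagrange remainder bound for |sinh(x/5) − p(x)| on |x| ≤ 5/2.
cosh(1/2)/46080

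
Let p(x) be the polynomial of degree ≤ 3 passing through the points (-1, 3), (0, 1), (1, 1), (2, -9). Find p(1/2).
3/2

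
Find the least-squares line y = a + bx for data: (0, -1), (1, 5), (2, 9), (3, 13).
a = -2/5, b = 23/5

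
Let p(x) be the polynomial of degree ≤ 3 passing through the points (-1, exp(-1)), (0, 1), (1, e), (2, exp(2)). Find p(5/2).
(-35*exp(2) - 5 + 21*e + 35*exp(3))*exp(-1)/16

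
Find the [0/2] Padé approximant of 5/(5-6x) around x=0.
1/(1 - 6*x/5)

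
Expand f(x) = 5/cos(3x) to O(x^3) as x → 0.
5 + 45*x**2/2 + O(x**3)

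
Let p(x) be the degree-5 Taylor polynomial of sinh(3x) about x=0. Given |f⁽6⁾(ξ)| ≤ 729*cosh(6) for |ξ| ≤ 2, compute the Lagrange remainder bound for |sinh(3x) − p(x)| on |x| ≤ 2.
324*cosh(6)/5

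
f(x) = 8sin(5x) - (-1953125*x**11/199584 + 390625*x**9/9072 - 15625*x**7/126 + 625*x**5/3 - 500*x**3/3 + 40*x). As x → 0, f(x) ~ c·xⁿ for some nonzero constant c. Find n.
13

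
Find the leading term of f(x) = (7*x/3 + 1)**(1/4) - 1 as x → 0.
7*x/12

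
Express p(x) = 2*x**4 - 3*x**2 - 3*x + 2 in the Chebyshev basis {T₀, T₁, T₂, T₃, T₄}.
(5/4)T₀ + (-3)T₁ + (-1/2)T₂ + (1/4)T₄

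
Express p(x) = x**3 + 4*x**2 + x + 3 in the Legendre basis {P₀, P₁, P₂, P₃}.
(13/3)P₀ + (8/5)P₁ + (8/3)P₂ + (2/5)P₃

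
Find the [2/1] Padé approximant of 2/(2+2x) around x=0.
1/(x + 1)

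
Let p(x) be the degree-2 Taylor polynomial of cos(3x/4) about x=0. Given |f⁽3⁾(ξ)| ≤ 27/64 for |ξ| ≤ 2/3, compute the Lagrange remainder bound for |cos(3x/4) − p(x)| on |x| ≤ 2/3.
1/48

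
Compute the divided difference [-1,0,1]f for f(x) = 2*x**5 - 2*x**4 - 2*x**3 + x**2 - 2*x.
-1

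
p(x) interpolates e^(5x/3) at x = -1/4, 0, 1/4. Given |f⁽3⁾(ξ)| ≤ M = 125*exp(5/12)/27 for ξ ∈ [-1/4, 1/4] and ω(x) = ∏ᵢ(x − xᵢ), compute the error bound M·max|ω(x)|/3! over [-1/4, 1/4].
125*sqrt(3)*exp(5/12)/46656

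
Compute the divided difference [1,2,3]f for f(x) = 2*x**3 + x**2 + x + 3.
13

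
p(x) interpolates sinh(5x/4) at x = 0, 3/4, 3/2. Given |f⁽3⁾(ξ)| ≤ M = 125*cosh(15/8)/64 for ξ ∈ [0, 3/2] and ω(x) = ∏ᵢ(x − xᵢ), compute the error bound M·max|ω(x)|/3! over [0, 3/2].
125*sqrt(3)*cosh(15/8)/4096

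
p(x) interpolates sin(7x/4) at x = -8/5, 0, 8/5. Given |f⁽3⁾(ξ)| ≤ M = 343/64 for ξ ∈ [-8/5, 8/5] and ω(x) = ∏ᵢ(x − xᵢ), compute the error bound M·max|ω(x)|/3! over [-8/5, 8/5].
2744*sqrt(3)/3375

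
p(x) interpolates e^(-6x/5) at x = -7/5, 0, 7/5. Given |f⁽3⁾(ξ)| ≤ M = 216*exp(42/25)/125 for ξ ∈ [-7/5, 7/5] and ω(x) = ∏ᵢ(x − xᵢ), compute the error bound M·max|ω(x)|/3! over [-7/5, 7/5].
2744*sqrt(3)*exp(42/25)/15625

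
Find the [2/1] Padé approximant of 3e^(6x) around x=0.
(18*x**2 + 12*x + 3)/(1 - 2*x)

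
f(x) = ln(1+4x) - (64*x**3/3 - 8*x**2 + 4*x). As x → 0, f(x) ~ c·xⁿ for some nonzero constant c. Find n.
4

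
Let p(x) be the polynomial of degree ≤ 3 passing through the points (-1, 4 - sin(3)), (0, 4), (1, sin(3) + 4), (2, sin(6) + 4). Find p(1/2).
-sin(6)/16 + 5*sin(3)/8 + 4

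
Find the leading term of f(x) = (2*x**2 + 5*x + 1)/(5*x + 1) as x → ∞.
2*x/5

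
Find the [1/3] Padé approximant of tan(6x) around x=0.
6*x/(1 - 12*x**2)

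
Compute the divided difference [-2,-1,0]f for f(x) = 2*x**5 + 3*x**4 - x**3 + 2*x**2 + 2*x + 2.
-4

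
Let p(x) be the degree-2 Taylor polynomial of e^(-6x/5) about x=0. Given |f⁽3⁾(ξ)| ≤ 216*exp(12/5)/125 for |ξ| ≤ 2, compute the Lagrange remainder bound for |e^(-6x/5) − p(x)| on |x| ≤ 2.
288*exp(12/5)/125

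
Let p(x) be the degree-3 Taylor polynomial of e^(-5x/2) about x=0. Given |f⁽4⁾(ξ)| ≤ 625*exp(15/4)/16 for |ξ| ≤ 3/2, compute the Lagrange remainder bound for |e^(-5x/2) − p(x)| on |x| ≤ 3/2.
16875*exp(15/4)/2048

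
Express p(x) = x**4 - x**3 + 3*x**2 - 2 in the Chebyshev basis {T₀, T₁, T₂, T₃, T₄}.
(-1/8)T₀ + (-3/4)T₁ + (2)T₂ + (-1/4)T₃ + (1/8)T₄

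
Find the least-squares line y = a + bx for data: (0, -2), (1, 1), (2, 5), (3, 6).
a = -17/10, b = 14/5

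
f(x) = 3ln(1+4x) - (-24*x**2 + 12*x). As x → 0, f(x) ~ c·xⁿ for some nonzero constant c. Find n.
3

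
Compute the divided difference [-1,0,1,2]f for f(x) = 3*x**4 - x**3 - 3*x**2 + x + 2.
5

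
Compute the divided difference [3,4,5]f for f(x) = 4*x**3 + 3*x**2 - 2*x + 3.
51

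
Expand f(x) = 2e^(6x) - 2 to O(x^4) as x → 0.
12*x + 36*x**2 + 72*x**3 + O(x**4)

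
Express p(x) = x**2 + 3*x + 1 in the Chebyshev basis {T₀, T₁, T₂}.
(3/2)T₀ + (3)T₁ + (1/2)T₂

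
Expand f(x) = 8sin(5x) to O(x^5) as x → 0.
40*x - 500*x**3/3 + O(x**5)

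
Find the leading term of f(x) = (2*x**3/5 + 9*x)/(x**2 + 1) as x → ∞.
2*x/5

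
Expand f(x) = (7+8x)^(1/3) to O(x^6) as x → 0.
7**(1/3) + 8*7**(1/3)*x/21 - 64*7**(1/3)*x**2/441 + 2560*7**(1/3)*x**3/27783 - 40960*7**(1/3)*x**4/583443 + 720896*7**(1/3)*x**5/12252303 + O(x**6)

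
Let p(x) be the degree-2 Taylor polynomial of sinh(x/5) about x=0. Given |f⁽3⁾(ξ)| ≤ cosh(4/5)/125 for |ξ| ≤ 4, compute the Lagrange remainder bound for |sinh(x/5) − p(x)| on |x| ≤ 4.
32*cosh(4/5)/375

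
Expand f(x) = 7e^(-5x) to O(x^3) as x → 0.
7 - 35*x + 175*x**2/2 + O(x**3)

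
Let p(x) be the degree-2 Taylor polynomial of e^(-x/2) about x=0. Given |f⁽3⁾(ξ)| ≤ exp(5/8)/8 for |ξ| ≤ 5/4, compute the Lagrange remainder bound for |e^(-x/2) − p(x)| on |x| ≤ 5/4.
125*exp(5/8)/3072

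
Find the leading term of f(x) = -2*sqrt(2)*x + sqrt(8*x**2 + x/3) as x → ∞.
sqrt(2)/24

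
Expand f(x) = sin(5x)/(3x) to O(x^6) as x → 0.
5/3 - 125*x**2/18 + 625*x**4/72 + O(x**6)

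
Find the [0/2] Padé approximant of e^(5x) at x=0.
1/(25*x**2/2 - 5*x + 1)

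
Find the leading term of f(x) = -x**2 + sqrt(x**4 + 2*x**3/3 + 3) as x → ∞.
x/3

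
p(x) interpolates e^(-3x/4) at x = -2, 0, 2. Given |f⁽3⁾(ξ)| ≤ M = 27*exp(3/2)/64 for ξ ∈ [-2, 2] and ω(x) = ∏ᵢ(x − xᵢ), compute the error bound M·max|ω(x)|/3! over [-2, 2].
sqrt(3)*exp(3/2)/8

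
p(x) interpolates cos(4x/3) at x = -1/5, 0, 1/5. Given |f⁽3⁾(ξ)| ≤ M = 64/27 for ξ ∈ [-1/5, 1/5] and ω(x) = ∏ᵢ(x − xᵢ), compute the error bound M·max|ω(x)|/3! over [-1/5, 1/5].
64*sqrt(3)/91125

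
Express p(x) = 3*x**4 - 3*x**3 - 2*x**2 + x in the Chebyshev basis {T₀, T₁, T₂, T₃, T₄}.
(1/8)T₀ + (-5/4)T₁ + (1/2)T₂ + (-3/4)T₃ + (3/8)T₄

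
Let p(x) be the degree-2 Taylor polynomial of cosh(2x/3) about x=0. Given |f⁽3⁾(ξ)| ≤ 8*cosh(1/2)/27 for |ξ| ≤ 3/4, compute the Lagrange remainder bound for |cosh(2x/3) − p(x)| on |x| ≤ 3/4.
cosh(1/2)/48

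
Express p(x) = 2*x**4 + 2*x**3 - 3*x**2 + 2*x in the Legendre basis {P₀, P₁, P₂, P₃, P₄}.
(-3/5)P₀ + (16/5)P₁ + (-6/7)P₂ + (4/5)P₃ + (16/35)P₄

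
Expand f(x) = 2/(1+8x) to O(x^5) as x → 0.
2 - 16*x + 128*x**2 - 1024*x**3 + 8192*x**4 + O(x**5)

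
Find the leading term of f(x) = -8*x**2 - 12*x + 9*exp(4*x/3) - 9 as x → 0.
32*x**3/9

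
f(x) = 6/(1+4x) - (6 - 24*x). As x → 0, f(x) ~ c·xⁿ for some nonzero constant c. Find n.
2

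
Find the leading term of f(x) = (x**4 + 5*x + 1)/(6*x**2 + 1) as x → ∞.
x**2/6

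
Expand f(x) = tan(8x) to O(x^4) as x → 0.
8*x + 512*x**3/3 + O(x**4)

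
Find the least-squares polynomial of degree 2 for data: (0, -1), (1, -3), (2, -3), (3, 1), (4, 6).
-36/35 + (-117/35)x + (9/7)x²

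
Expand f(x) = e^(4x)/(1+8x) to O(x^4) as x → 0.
1 - 4*x + 40*x**2 - 928*x**3/3 + O(x**4)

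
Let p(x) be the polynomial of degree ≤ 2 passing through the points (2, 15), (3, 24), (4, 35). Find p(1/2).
21/4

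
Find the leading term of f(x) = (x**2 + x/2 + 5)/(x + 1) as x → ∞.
x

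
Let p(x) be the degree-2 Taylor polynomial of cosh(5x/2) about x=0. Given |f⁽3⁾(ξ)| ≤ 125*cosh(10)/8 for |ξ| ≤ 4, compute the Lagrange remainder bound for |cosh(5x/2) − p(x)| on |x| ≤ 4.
500*cosh(10)/3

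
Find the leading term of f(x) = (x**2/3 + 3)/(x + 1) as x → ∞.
x/3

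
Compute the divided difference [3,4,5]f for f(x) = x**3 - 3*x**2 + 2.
9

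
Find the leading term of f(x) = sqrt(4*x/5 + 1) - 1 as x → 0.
2*x/5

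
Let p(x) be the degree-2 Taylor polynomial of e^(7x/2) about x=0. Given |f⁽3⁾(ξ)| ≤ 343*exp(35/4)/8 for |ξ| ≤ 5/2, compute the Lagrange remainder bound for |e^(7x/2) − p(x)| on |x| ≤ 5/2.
42875*exp(35/4)/384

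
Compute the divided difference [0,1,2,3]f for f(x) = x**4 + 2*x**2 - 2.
6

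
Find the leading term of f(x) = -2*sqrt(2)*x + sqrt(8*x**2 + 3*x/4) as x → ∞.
3*sqrt(2)/32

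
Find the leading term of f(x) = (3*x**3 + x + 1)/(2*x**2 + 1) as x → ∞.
3*x/2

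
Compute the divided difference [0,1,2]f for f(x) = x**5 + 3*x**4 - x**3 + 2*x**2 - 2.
35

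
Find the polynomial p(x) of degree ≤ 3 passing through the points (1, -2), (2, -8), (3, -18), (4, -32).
-2*x**2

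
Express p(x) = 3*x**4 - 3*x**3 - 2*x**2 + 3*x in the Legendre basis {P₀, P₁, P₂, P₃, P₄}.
(-1/15)P₀ + (6/5)P₁ + (8/21)P₂ + (-6/5)P₃ + (24/35)P₄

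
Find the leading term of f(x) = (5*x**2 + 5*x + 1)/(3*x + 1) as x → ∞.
5*x/3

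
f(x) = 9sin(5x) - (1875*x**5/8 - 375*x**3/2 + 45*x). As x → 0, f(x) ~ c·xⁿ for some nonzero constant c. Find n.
7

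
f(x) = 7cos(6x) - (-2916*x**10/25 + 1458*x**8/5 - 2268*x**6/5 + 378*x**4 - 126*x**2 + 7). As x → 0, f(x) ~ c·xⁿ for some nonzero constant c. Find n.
12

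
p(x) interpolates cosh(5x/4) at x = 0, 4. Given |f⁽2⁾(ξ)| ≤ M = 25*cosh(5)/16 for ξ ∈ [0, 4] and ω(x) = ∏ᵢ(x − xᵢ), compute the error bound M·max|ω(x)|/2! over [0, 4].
25*cosh(5)/8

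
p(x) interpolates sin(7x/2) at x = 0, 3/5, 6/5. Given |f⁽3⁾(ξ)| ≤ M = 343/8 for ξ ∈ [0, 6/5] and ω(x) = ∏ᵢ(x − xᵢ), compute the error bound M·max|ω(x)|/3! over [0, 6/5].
343*sqrt(3)/1000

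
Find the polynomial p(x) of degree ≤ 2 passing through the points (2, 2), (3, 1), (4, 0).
4 - x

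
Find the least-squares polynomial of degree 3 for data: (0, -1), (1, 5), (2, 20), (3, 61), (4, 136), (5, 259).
-5/6 + (923/252)x + (-10/21)x² + (73/36)x³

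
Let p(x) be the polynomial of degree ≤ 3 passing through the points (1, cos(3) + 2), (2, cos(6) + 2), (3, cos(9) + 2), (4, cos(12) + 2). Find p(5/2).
9*cos(9)/16 - cos(12)/16 - cos(3)/16 + 9*cos(6)/16 + 2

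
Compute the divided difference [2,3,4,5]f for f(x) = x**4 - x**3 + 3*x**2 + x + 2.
13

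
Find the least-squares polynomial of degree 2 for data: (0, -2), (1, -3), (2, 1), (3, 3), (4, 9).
-16/7 + (-22/35)x + (6/7)x²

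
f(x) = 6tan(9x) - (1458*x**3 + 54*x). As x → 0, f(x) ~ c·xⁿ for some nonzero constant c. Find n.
5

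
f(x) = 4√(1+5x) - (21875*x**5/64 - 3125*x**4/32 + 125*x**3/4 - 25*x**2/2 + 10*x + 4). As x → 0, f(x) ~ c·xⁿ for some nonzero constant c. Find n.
6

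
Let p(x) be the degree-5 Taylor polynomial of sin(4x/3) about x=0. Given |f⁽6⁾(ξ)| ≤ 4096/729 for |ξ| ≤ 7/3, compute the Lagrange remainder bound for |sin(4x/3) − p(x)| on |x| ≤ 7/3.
30118144/23914845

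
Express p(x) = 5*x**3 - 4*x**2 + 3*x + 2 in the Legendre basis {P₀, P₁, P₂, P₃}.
(2/3)P₀ + (6)P₁ + (-8/3)P₂ + (2)P₃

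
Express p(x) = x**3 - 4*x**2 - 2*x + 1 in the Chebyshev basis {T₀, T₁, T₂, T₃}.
-T₀ + (-5/4)T₁ + (-2)T₂ + (1/4)T₃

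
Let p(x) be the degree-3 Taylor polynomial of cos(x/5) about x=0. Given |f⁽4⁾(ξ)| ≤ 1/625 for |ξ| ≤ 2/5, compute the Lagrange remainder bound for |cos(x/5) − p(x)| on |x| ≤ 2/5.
2/1171875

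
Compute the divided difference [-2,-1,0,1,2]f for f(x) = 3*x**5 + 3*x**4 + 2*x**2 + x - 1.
3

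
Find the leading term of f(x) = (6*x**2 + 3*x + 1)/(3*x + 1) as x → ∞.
2*x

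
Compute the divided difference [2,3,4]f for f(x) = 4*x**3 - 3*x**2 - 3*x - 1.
33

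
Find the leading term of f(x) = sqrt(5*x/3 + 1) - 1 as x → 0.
5*x/6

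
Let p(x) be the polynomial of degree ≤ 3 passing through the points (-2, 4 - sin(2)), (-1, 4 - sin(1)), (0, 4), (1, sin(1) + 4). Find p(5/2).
-15*sin(1)/8 + 35*sin(2)/16 + 4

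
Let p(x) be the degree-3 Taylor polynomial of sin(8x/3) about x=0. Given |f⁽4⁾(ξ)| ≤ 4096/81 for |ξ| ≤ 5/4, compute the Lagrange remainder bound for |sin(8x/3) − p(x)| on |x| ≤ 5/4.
1250/243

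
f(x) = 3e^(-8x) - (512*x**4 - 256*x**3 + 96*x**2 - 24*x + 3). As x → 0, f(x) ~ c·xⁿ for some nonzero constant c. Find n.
5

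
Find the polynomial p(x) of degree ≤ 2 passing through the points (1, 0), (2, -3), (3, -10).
-2*x**2 + 3*x - 1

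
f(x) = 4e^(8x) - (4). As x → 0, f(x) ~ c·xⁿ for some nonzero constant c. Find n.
1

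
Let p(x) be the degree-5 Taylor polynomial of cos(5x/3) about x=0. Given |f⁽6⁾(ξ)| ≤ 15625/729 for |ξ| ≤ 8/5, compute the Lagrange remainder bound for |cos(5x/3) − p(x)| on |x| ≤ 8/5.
16384/32805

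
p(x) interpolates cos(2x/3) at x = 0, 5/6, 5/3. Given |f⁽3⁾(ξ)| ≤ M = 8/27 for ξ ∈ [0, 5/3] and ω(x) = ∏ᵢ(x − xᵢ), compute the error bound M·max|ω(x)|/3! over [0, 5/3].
125*sqrt(3)/19683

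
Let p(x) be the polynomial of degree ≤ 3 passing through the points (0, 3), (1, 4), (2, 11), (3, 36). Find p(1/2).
7/2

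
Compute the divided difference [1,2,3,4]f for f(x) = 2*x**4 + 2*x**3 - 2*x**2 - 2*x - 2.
22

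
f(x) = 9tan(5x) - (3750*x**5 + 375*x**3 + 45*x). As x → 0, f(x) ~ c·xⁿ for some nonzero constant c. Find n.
7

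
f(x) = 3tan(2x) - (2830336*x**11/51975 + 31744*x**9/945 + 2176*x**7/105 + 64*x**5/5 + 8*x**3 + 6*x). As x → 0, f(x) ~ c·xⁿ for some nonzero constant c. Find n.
13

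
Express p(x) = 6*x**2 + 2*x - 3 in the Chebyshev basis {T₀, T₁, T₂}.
(2)T₁ + (3)T₂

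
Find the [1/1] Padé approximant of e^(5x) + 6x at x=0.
(217*x/22 + 1)/(1 - 25*x/22)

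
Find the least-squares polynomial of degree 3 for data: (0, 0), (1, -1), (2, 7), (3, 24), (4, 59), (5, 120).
-41/126 + (-37/108)x + (-79/252)x² + (28/27)x³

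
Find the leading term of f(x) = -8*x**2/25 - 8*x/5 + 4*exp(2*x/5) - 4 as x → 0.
16*x**3/375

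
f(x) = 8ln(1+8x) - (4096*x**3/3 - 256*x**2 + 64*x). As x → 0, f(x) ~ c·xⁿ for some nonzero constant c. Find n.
4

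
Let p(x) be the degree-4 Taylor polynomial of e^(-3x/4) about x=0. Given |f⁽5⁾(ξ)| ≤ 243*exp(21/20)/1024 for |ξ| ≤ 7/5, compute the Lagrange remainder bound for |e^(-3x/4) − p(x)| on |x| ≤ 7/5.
1361367*exp(21/20)/128000000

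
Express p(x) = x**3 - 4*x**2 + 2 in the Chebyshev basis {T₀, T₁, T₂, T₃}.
(3/4)T₁ + (-2)T₂ + (1/4)T₃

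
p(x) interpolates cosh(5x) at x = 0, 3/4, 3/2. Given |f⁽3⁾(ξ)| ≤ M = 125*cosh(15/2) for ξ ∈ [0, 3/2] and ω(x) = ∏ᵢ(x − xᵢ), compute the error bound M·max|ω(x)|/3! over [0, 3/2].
125*sqrt(3)*cosh(15/2)/64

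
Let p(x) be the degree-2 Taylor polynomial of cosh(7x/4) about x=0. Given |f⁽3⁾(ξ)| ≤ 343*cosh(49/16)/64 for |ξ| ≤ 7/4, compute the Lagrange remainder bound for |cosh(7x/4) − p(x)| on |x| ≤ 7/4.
117649*cosh(49/16)/24576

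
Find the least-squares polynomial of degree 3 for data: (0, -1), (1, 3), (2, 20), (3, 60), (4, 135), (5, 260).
-74/63 + (1151/378)x + (-101/252)x² + (221/108)x³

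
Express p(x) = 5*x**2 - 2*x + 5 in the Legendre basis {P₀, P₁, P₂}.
(20/3)P₀ + (-2)P₁ + (10/3)P₂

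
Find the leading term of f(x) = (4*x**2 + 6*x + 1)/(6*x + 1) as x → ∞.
2*x/3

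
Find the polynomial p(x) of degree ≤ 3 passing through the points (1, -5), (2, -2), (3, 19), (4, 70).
2*x**3 - 3*x**2 - 2*x - 2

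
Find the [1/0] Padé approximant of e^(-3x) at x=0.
1 - 3*x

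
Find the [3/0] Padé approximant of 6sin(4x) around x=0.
-64*x**3 + 24*x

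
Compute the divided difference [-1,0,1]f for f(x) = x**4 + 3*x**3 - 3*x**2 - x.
-2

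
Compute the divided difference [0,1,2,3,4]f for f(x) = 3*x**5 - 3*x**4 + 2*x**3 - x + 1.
27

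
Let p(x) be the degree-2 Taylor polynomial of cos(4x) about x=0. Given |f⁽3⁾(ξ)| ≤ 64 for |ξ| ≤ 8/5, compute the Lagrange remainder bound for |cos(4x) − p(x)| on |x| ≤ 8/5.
16384/375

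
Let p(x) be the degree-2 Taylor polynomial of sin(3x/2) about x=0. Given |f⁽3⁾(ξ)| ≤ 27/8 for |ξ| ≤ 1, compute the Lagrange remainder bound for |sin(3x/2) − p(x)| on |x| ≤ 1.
9/16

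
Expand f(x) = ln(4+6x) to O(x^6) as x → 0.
log(4) + 3*x/2 - 9*x**2/8 + 9*x**3/8 - 81*x**4/64 + 243*x**5/160 + O(x**6)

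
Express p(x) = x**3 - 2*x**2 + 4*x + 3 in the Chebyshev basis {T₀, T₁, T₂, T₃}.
(2)T₀ + (19/4)T₁ - T₂ + (1/4)T₃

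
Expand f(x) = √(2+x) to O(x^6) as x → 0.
sqrt(2) + sqrt(2)*x/4 - sqrt(2)*x**2/32 + sqrt(2)*x**3/128 - 5*sqrt(2)*x**4/2048 + 7*sqrt(2)*x**5/8192 + O(x**6)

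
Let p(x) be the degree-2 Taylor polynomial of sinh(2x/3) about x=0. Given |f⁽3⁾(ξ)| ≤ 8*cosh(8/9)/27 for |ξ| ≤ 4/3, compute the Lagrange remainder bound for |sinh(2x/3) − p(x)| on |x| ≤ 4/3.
256*cosh(8/9)/2187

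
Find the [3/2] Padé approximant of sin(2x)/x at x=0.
(2 - 14*x**2/15)/(x**2/5 + 1)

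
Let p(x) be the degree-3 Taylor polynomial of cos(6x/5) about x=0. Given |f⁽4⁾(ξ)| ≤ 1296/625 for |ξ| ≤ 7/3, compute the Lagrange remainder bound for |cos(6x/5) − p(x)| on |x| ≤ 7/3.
4802/1875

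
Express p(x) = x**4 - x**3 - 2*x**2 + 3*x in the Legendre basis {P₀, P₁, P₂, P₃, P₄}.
(-7/15)P₀ + (12/5)P₁ + (-16/21)P₂ + (-2/5)P₃ + (8/35)P₄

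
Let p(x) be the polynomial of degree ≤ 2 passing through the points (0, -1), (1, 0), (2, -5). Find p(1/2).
1/4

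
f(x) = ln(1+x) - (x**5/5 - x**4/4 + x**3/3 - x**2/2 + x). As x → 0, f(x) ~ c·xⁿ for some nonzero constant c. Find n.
6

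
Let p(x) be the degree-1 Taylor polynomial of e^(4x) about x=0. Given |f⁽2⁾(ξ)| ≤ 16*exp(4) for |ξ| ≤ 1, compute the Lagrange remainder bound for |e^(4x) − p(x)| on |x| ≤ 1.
8*exp(4)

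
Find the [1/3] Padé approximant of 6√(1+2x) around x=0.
(21*x/2 + 6)/(x**3/8 - x**2/4 + 3*x/4 + 1)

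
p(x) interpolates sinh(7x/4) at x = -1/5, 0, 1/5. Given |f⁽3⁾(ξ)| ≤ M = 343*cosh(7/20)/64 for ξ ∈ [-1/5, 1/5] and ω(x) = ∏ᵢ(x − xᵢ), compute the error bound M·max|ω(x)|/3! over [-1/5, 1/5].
343*sqrt(3)*cosh(7/20)/216000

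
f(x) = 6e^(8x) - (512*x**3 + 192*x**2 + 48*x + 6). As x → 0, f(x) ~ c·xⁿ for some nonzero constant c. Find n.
4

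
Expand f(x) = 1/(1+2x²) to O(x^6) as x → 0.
1 - 2*x**2 + 4*x**4 + O(x**6)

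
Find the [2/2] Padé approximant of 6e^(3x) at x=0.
(9*x**2/2 + 9*x + 6)/(3*x**2/4 - 3*x/2 + 1)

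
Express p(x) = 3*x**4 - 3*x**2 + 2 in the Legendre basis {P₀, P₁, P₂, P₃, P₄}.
(8/5)P₀ + (-2/7)P₂ + (24/35)P₄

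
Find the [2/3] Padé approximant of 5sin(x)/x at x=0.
(5 - 7*x**2/12)/(x**2/20 + 1)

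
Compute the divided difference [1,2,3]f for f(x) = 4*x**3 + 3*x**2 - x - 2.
27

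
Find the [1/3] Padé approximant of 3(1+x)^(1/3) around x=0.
(5*x/2 + 3)/(x**3/81 - x**2/18 + x/2 + 1)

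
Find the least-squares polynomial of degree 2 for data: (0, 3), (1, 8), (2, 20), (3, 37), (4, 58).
94/35 + (233/70)x + (37/14)x²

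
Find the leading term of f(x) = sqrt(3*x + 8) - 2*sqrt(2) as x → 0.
3*sqrt(2)*x/8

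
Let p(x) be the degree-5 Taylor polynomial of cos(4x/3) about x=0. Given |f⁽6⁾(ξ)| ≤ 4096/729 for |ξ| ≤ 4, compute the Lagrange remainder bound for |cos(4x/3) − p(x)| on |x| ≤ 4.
1048576/32805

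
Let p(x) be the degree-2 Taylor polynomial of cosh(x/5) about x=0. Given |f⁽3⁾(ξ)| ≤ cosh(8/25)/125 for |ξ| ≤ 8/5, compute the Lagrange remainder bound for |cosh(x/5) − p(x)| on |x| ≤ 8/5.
256*cosh(8/25)/46875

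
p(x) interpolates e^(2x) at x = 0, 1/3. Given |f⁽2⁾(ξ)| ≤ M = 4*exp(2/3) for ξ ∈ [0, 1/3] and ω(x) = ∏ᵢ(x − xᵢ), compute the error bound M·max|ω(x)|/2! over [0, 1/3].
exp(2/3)/18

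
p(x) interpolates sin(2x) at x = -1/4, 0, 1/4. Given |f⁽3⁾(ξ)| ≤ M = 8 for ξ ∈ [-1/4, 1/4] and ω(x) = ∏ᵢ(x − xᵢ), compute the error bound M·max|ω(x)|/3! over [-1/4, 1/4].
sqrt(3)/216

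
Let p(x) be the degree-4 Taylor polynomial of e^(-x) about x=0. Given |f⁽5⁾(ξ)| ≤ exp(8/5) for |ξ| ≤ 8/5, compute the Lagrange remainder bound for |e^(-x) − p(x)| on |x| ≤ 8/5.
4096*exp(8/5)/46875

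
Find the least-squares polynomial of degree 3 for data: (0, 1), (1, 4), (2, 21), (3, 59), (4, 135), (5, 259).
52/63 + (400/189)x + (-83/252)x² + (221/108)x³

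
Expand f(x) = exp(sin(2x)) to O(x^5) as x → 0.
1 + 2*x + 2*x**2 - 2*x**4 + O(x**5)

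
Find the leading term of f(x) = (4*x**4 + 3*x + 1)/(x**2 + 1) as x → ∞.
4*x**2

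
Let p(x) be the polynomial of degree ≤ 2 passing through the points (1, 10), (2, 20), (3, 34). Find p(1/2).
13/2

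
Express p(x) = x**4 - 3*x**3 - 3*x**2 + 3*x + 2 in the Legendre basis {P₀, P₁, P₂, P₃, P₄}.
(6/5)P₀ + (6/5)P₁ + (-10/7)P₂ + (-6/5)P₃ + (8/35)P₄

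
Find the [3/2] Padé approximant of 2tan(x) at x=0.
2*x*(15 - x**2)/(15*(1 - 2*x**2/5))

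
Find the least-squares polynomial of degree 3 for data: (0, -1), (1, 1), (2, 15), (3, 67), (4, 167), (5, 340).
-53/63 + (-7/54)x + (-467/252)x² + (335/108)x³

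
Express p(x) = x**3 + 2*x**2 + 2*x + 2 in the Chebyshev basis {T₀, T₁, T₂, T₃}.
(3)T₀ + (11/4)T₁ + T₂ + (1/4)T₃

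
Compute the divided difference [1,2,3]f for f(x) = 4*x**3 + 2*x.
24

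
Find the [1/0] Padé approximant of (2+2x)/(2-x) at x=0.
3*x/2 + 1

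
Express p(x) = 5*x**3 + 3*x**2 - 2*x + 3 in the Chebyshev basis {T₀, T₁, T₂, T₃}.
(9/2)T₀ + (7/4)T₁ + (3/2)T₂ + (5/4)T₃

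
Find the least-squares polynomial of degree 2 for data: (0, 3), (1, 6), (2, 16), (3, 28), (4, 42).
17/7 + (22/7)x + (12/7)x²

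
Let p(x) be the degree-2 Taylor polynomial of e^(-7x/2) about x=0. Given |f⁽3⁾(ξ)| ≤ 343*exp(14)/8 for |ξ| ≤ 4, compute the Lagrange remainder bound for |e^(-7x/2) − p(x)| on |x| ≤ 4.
1372*exp(14)/3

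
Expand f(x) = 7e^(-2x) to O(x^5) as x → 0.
7 - 14*x + 14*x**2 - 28*x**3/3 + 14*x**4/3 + O(x**5)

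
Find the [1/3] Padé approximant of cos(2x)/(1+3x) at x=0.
(1 - 5*x/9)/(44*x**3/9 + x**2/3 + 22*x/9 + 1)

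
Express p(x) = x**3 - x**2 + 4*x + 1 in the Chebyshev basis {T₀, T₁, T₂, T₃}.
(1/2)T₀ + (19/4)T₁ + (-1/2)T₂ + (1/4)T₃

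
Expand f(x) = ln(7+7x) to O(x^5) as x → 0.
log(7) + x - x**2/2 + x**3/3 - x**4/4 + O(x**5)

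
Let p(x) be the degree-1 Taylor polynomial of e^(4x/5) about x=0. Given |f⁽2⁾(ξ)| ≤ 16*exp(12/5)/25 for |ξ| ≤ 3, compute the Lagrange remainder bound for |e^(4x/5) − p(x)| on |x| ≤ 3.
72*exp(12/5)/25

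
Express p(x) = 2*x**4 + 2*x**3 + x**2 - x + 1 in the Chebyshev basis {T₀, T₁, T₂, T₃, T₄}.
(9/4)T₀ + (1/2)T₁ + (3/2)T₂ + (1/2)T₃ + (1/4)T₄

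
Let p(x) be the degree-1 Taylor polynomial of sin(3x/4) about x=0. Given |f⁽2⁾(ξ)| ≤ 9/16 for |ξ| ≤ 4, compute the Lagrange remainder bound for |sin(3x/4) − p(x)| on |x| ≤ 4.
9/2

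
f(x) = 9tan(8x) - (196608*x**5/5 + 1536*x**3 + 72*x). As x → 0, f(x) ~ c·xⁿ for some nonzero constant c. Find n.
7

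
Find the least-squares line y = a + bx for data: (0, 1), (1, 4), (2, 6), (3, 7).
a = 3/2, b = 2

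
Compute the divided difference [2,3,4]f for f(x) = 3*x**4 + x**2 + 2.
166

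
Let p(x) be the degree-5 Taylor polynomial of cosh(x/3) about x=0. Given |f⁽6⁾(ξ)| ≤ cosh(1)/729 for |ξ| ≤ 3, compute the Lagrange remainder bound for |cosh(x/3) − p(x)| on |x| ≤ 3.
cosh(1)/720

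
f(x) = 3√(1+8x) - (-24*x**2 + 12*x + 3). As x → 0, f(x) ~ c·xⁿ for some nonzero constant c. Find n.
3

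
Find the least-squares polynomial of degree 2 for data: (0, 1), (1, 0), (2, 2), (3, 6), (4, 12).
31/35 + (-62/35)x + (8/7)x²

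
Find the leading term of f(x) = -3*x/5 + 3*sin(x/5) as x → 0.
-x**3/250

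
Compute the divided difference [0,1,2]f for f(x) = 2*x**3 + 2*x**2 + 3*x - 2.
8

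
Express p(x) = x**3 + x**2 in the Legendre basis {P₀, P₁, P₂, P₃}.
(1/3)P₀ + (3/5)P₁ + (2/3)P₂ + (2/5)P₃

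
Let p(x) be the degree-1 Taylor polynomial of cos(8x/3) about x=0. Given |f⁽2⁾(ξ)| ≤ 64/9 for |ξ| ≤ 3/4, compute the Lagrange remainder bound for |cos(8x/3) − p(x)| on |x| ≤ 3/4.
2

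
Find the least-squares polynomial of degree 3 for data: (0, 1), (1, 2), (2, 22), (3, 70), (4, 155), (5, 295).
5/7 + (-53/21)x + (75/28)x² + (23/12)x³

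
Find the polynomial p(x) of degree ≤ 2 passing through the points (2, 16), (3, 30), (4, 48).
2*x**2 + 4*x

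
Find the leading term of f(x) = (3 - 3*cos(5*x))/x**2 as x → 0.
75/2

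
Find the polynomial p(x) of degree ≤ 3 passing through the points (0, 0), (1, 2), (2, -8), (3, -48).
-3*x**3 + 3*x**2 + 2*x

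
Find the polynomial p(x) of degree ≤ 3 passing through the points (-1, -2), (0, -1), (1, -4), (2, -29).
-3*x**3 - 2*x**2 + 2*x - 1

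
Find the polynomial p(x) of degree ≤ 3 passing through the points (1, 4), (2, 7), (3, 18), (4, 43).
x**3 - 2*x**2 + 2*x + 3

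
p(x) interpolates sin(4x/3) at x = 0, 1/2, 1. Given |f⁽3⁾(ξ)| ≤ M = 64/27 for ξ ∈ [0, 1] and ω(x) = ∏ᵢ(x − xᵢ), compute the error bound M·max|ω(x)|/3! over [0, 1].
8*sqrt(3)/729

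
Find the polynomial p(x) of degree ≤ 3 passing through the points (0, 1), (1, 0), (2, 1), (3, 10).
x**3 - 2*x**2 + 1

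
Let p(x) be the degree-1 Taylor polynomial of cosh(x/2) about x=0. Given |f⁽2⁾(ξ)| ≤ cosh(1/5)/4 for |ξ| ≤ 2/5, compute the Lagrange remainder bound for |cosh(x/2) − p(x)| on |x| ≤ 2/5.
cosh(1/5)/50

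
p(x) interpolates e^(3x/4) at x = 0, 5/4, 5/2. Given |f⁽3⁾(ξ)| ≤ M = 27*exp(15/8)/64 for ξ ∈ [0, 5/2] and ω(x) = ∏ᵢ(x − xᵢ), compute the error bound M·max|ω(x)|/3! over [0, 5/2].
125*sqrt(3)*exp(15/8)/4096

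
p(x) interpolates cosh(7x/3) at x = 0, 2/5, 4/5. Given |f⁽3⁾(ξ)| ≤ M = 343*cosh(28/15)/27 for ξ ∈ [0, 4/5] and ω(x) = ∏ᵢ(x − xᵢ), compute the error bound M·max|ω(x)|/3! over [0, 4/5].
2744*sqrt(3)*cosh(28/15)/91125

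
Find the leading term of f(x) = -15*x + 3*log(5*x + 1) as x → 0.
-75*x**2/2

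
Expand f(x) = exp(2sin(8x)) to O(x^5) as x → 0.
1 + 16*x + 128*x**2 + 512*x**3 + O(x**5)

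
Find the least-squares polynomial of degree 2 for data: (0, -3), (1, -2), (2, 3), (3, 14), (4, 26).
-16/5 + (-3/5)x + (2)x²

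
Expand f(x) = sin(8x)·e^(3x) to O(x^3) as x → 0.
8*x + 24*x**2 + O(x**3)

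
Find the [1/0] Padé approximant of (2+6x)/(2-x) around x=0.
7*x/2 + 1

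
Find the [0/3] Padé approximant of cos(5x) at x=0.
1/(25*x**2/2 + 1)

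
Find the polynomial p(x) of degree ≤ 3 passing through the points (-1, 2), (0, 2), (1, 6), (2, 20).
x**3 + 2*x**2 + x + 2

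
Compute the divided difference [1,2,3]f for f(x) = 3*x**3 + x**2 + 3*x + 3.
19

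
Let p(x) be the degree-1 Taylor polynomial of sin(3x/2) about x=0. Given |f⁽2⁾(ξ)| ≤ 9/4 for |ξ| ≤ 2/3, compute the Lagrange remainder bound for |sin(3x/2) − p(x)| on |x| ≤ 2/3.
1/2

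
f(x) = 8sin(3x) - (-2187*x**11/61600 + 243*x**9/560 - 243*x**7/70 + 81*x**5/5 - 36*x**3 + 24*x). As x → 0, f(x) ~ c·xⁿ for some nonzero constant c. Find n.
13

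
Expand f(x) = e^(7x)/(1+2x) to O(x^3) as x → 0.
1 + 5*x + 29*x**2/2 + O(x**3)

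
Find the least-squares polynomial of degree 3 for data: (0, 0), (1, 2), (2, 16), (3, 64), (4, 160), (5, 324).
8/63 + (83/189)x + (-257/126)x² + (161/54)x³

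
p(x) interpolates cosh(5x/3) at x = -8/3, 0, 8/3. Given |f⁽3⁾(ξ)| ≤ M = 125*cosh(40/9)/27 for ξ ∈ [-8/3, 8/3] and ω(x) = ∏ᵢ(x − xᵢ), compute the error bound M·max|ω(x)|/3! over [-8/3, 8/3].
64000*sqrt(3)*cosh(40/9)/19683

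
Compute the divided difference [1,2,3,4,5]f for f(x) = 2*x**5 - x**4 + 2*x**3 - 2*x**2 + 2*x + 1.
29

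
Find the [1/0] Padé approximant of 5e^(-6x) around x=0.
5 - 30*x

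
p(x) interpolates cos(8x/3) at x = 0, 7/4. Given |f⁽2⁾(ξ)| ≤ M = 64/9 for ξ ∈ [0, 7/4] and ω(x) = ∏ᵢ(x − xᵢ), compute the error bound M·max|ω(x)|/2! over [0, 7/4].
49/18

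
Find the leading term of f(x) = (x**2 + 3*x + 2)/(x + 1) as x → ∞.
x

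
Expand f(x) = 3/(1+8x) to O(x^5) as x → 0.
3 - 24*x + 192*x**2 - 1536*x**3 + 12288*x**4 + O(x**5)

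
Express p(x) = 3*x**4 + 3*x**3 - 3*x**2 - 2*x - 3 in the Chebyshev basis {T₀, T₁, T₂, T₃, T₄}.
(-27/8)T₀ + (1/4)T₁ + (3/4)T₃ + (3/8)T₄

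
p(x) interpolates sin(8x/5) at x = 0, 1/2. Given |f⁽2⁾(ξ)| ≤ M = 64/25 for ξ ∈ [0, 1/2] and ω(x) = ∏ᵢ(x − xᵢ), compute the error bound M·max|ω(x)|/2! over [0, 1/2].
2/25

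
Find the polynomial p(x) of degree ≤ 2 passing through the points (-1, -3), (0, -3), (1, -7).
-2*x**2 - 2*x - 3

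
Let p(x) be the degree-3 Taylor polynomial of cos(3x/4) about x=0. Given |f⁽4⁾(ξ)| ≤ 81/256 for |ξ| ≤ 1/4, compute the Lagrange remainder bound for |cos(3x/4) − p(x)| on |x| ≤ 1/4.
27/524288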